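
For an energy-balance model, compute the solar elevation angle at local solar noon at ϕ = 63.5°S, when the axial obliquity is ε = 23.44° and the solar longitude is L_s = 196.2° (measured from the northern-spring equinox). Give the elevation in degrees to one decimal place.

Solar declination: sin δ = sin ε · sin L_s = sin 23.44° × sin 196.2° = -0.11098, so δ = -6.372°.
At local noon the hour angle is zero, so the zenith angle equals |ϕ − δ| = |-63.5° − (-6.372°)| = 57.128°.
Elevation = 90° − 57.128° = 32.9°.

32.9°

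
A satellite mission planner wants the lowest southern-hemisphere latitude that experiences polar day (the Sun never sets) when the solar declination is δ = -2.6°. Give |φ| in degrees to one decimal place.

Polar day requires cos H₀ = −tan φ tan δ ≤ −1, i.e. tan φ tan δ ≥ 1.
The boundary is |tan φ| · |tan δ| = 1, so |φ| = 90° − |δ| = 90° − 2.6° = 87.4° in the southern hemisphere.

|φ| = 87.4°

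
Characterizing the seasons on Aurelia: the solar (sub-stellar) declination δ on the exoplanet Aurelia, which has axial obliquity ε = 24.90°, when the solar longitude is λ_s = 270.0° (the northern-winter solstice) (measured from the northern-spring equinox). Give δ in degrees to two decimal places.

sin δ = sin ε · sin λ_s = sin 24.90° × sin 270.0° = -0.421036.
δ = arcsin(-0.421036) = -24.90°.

δ = -24.90°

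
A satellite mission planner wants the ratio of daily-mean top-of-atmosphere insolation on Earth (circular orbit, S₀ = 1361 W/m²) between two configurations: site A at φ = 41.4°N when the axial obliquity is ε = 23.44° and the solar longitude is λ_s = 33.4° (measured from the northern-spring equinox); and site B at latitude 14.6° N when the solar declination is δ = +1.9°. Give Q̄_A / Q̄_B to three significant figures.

Q̄_A / Q̄_B ≈ 0.993

— Configuration A (φ=+41.4°):
Solar declination: sin δ = sin ε · sin λ_s = sin 23.44° × sin 33.4° = 0.21897, so δ = +12.649°.
cos H₀ = −tan(+41.4°) tan(+12.649°) = -0.1979, H₀ = 1.7700 rad.
Bracket: H₀ sin φ sin δ + cos φ cos δ sin H₀ = 1.7700×0.66131×0.21897 + 0.75011×0.97573×0.98023 = 0.256308 + 0.717435 = 0.973743.
Q̄ = (S₀/π) × [bracket] = (1361/π) × 0.973743 = 421.84 W/m².
— Configuration B (φ=+14.6°):
cos H₀ = −tan(+14.6°) tan(+1.900°) = -0.0086, H₀ = 1.5794 rad.
Bracket: H₀ sin φ sin δ + cos φ cos δ sin H₀ = 1.5794×0.25207×0.03316 + 0.96771×0.99945×0.99996 = 0.013202 + 0.967139 = 0.980341.
Q̄ = (S₀/π) × [bracket] = (1361/π) × 0.980341 = 424.70 W/m².
Ratio Q̄_A / Q̄_B = 421.84 / 424.70 = 0.9933.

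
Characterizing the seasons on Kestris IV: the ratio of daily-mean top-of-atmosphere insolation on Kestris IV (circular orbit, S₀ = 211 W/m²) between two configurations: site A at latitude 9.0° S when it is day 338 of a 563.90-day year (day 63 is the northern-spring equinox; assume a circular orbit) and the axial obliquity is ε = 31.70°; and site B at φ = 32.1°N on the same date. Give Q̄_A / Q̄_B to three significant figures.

— Configuration A (φ=-9.0°):
Solar longitude: λ_s = 360° × (338 − 63)/563.90 = 175.563°.
sin δ = sin 31.70° × sin 175.563° = 0.04065, so δ = +2.330°.
cos H₀ = −tan(-9.0°) tan(+2.330°) = 0.0064, H₀ = 1.5644 rad.
Bracket: H₀ sin φ sin δ + cos φ cos δ sin H₀ = 1.5644×-0.15643×0.04065 + 0.98769×0.99917×0.99998 = -0.009948 + 0.986850 = 0.976902.
Q̄ = (S₀/π) × [bracket] = (211/π) × 0.976902 = 65.612 W/m².
— Configuration B (φ=+32.1°):
cos H₀ = −tan(+32.1°) tan(+2.330°) = -0.0255, H₀ = 1.5963 rad.
Bracket: H₀ sin φ sin δ + cos φ cos δ sin H₀ = 1.5963×0.53140×0.04065 + 0.84712×0.99917×0.99967 = 0.034482 + 0.846138 = 0.880620.
Q̄ = (S₀/π) × [bracket] = (211/π) × 0.880620 = 59.145 W/m².
Ratio Q̄_A / Q̄_B = 65.612 / 59.145 = 1.109.

Q̄_A / Q̄_B ≈ 1.11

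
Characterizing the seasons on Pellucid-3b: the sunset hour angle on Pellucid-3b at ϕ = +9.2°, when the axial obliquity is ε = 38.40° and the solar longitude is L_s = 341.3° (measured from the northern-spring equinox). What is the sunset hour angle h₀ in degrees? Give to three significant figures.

h₀ = 88.1°

Solar declination: sin δ = sin ε · sin L_s = sin 38.40° × sin 341.3° = -0.19915, so δ = -11.487°.
cos h₀ = −tan ϕ · tan δ = −tan(+9.2°) × tan(-11.487°) = 0.0329, so h₀ = 1.5379 rad = 88.11°.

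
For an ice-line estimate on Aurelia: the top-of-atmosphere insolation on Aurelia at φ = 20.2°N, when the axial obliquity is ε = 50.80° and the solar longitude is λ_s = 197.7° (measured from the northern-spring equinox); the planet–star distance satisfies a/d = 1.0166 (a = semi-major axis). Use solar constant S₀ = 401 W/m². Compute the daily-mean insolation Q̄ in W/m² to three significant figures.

Q̄ ≈ 104 W/m²

Solar declination: sin δ = sin ε · sin λ_s = sin 50.80° × sin 197.7° = -0.23561, so δ = -13.628°.
cos H₀ = −tan(+20.2°) tan(-13.628°) = 0.0892, H₀ = 1.4815 rad.
Bracket: H₀ sin φ sin δ + cos φ cos δ sin H₀ = 1.4815×0.34530×-0.23561 + 0.93849×0.97185×0.99601 = -0.120529 + 0.908432 = 0.787903.
Inverse-square distance factor (a/d)² = 1.0166² = 1.033476.
Q̄ = (S₀/π) × 1.033476 × [bracket] = (401/π) × 1.033476 × 0.787903 = 103.9 W/m².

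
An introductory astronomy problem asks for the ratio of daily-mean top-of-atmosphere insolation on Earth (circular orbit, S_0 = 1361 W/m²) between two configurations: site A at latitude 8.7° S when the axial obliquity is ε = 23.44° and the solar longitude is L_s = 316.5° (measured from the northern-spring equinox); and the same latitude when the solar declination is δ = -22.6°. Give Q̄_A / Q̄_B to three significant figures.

Q̄_A / Q̄_B ≈ 1.01

— Configuration A (ϕ=-8.7°):
Solar declination: sin δ = sin ε · sin L_s = sin 23.44° × sin 316.5° = -0.27382, so δ = -15.892°.
cos h₀ = −tan(-8.7°) tan(-15.892°) = -0.0436, h₀ = 1.6144 rad.
Bracket: h₀ sin ϕ sin δ + cos ϕ cos δ sin h₀ = 1.6144×-0.15126×-0.27382 + 0.98849×0.96178×0.99905 = 0.066865 + 0.949807 = 1.016672.
Q̄ = (S_0/π) × [bracket] = (1361/π) × 1.016672 = 440.44 W/m².
— Configuration B (ϕ=-8.7°):
cos h₀ = −tan(-8.7°) tan(-22.600°) = -0.0637, h₀ = 1.6345 rad.
Bracket: h₀ sin ϕ sin δ + cos ϕ cos δ sin h₀ = 1.6345×-0.15126×-0.38430 + 0.98849×0.92321×0.99797 = 0.095012 + 0.910731 = 1.005743.
Q̄ = (S_0/π) × [bracket] = (1361/π) × 1.005743 = 435.71 W/m².
Ratio Q̄_A / Q̄_B = 440.44 / 435.71 = 1.011.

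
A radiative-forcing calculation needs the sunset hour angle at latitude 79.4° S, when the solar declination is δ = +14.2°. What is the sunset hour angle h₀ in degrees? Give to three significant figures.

cos h₀ = −tan ϕ · tan δ = 1.3521 ≥ 1, so the Sun never rises (polar night) and h₀ = 0.

h₀ = 0.00°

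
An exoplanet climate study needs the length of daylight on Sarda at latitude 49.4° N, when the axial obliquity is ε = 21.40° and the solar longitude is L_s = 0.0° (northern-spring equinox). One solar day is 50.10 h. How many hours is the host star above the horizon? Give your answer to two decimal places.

25.05 h

Solar declination: sin δ = sin ε · sin L_s = sin 21.40° × sin 0.0° = 0.00000, so δ = +0.000°.
cos h₀ = −tan ϕ · tan δ = −tan(+49.4°) × tan(+0.000°) = -0.0000, so h₀ = 1.5708 rad = 90.00°.
Daylight = 2h₀/(2π) × 50.10 h = (1.5708/π) × 50.10 = 25.05 h.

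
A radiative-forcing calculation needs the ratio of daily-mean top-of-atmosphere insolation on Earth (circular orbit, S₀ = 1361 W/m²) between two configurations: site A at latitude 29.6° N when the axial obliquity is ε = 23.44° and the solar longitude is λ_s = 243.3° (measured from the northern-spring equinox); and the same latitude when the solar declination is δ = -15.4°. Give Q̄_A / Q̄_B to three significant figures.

— Configuration A (φ=+29.6°):
Solar declination: sin δ = sin ε · sin λ_s = sin 23.44° × sin 243.3° = -0.35537, so δ = -20.816°.
cos H₀ = −tan(+29.6°) tan(-20.816°) = 0.2160, H₀ = 1.3531 rad.
Bracket: H₀ sin φ sin δ + cos φ cos δ sin H₀ = 1.3531×0.49394×-0.35537 + 0.86949×0.93472×0.97640 = -0.237512 + 0.793549 = 0.556037.
Q̄ = (S₀/π) × [bracket] = (1361/π) × 0.556037 = 240.89 W/m².
— Configuration B (φ=+29.6°):
cos H₀ = −tan(+29.6°) tan(-15.400°) = 0.1565, H₀ = 1.4137 rad.
Bracket: H₀ sin φ sin δ + cos φ cos δ sin H₀ = 1.4137×0.49394×-0.26556 + 0.86949×0.96410×0.98768 = -0.185436 + 0.827948 = 0.642512.
Q̄ = (S₀/π) × [bracket] = (1361/π) × 0.642512 = 278.35 W/m².
Ratio Q̄_A / Q̄_B = 240.89 / 278.35 = 0.8654.

Q̄_A / Q̄_B ≈ 0.865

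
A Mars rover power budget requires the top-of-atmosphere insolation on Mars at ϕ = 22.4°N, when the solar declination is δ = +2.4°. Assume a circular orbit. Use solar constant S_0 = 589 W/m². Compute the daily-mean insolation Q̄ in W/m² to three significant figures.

Q̄ ≈ 178 W/m²

cos h₀ = −tan(+22.4°) tan(+2.400°) = -0.0173, h₀ = 1.5881 rad.
Bracket: h₀ sin ϕ sin δ + cos ϕ cos δ sin h₀ = 1.5881×0.38107×0.04188 + 0.92455×0.99912×0.99985 = 0.025345 + 0.923598 = 0.948943.
Q̄ = (S_0/π) × [bracket] = (589/π) × 0.948943 = 177.9 W/m².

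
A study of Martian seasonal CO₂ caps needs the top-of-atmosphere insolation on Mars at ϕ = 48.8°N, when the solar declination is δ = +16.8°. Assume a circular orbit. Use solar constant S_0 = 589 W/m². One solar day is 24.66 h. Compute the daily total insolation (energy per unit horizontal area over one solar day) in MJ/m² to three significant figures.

cos h₀ = −tan(+48.8°) tan(+16.800°) = -0.3449, h₀ = 1.9229 rad.
Bracket: h₀ sin ϕ sin δ + cos ϕ cos δ sin h₀ = 1.9229×0.75241×0.28903 + 0.65869×0.95732×0.93865 = 0.418171 + 0.591891 = 1.010062.
Q̄ = (S_0/π) × [bracket] = (589/π) × 1.010062 = 189.37 W/m².
Daily total = Q̄ × 24.66 h × 3600 s/h = 189.37 × 24.66 × 3600 / 10⁶ = 16.81 MJ/m².

16.8 MJ/m²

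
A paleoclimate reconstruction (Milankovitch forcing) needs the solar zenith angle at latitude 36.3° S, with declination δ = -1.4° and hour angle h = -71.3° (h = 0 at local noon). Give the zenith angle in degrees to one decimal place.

cos θ_z = sin ϕ sin δ + cos ϕ cos δ cos h = 0.014464 + 0.258314 = 0.272778.
θ_z = arccos(0.272778) = 74.2°.

θ_z = 74.2°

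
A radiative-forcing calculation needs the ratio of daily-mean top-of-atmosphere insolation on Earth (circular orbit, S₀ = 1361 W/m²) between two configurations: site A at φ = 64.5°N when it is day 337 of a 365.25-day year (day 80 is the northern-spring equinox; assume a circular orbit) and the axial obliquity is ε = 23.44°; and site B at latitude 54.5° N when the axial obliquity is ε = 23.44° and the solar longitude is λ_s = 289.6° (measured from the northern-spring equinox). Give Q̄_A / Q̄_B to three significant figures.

Q̄_A / Q̄_B ≈ 0.128

— Configuration A (φ=+64.5°):
Solar longitude: λ_s = 360° × (337 − 80)/365.25 = 253.306°.
sin δ = sin 23.44° × sin 253.306° = -0.38102, so δ = -22.397°.
cos H₀ = −tan(+64.5°) tan(-22.397°) = 0.8640, H₀ = 0.5276 rad.
Bracket: H₀ sin φ sin δ + cos φ cos δ sin H₀ = 0.5276×0.90259×-0.38102 + 0.43051×0.92457×0.50348 = -0.181444 + 0.200403 = 0.018959.
Q̄ = (S₀/π) × [bracket] = (1361/π) × 0.018959 = 8.2134 W/m².
— Configuration B (φ=+54.5°):
Solar declination: sin δ = sin ε · sin λ_s = sin 23.44° × sin 289.6° = -0.37474, so δ = -22.008°.
cos H₀ = −tan(+54.5°) tan(-22.008°) = 0.5667, H₀ = 0.9684 rad.
Bracket: H₀ sin φ sin δ + cos φ cos δ sin H₀ = 0.9684×0.81412×-0.37474 + 0.58070×0.92713×0.82395 = -0.295443 + 0.443602 = 0.148159.
Q̄ = (S₀/π) × [bracket] = (1361/π) × 0.148159 = 64.185 W/m².
Ratio Q̄_A / Q̄_B = 8.2134 / 64.185 = 0.1280.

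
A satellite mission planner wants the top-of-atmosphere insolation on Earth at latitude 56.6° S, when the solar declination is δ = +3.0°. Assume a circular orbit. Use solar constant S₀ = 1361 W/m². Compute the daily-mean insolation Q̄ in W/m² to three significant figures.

cos H₀ = −tan(-56.6°) tan(+3.000°) = 0.0795, H₀ = 1.4912 rad.
Bracket: H₀ sin φ sin δ + cos φ cos δ sin H₀ = 1.4912×-0.83485×0.05234 + 0.55048×0.99863×0.99684 = -0.065160 + 0.547989 = 0.482829.
Q̄ = (S₀/π) × [bracket] = (1361/π) × 0.482829 = 209.2 W/m².

Q̄ ≈ 209 W/m²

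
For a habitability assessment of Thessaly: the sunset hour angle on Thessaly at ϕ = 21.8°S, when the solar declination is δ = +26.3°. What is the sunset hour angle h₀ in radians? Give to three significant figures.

h₀ = 1.37 rad

cos h₀ = −tan ϕ · tan δ = −tan(-21.8°) × tan(+26.300°) = 0.1977, so h₀ = 1.3718 rad = 78.60°.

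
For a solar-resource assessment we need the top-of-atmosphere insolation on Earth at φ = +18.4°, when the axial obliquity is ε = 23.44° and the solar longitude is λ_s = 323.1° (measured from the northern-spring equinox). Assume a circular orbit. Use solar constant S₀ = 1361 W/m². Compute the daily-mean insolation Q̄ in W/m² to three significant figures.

Q̄ ≈ 349 W/m²

Solar declination: sin δ = sin ε · sin λ_s = sin 23.44° × sin 323.1° = -0.23884, so δ = -13.818°.
cos H₀ = −tan(+18.4°) tan(-13.818°) = 0.0818, H₀ = 1.4889 rad.
Bracket: H₀ sin φ sin δ + cos φ cos δ sin H₀ = 1.4889×0.31565×-0.23884 + 0.94888×0.97106×0.99665 = -0.112248 + 0.918333 = 0.806085.
Q̄ = (S₀/π) × [bracket] = (1361/π) × 0.806085 = 349.2 W/m².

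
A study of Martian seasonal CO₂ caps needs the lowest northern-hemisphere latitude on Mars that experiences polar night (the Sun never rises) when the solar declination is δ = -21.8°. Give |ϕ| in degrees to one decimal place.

|ϕ| = 68.2°

Polar night requires cos h₀ = −tan ϕ tan δ ≥ 1, i.e. tan ϕ tan δ ≤ −1.
The boundary is |tan ϕ| · |tan δ| = 1, so |ϕ| = 90° − |δ| = 90° − 21.8° = 68.2° in the northern hemisphere.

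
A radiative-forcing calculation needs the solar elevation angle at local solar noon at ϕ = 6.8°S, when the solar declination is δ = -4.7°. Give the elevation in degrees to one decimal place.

87.9°

At local noon the hour angle is zero, so the zenith angle equals |ϕ − δ| = |-6.8° − (-4.700°)| = 2.100°.
Elevation = 90° − 2.100° = 87.9°.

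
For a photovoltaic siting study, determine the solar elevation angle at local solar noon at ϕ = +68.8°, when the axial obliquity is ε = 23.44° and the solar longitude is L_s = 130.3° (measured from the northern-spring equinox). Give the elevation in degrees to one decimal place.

Solar declination: sin δ = sin ε · sin L_s = sin 23.44° × sin 130.3° = 0.30338, so δ = +17.661°.
At local noon the hour angle is zero, so the zenith angle equals |ϕ − δ| = |+68.8° − (+17.661°)| = 51.139°.
Elevation = 90° − 51.139° = 38.9°.

38.9°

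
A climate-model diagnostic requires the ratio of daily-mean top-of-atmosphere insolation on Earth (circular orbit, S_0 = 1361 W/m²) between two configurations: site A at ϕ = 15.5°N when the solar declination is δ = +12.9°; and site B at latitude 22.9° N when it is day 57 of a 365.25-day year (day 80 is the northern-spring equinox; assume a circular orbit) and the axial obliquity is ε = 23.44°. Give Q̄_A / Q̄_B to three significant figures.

Q̄_A / Q̄_B ≈ 1.26

— Configuration A (ϕ=+15.5°):
cos h₀ = −tan(+15.5°) tan(+12.900°) = -0.0635, h₀ = 1.6344 rad.
Bracket: h₀ sin ϕ sin δ + cos ϕ cos δ sin h₀ = 1.6344×0.26724×0.22325 + 0.96363×0.97476×0.99798 = 0.097510 + 0.937411 = 1.034921.
Q̄ = (S_0/π) × [bracket] = (1361/π) × 1.034921 = 448.35 W/m².
— Configuration B (ϕ=+22.9°):
Solar longitude: L_s = 360° × (57 − 80)/365.25 = -22.669°, i.e. -22.669° + 360° = 337.331°.
sin δ = sin 23.44° × sin 337.331° = -0.15331, so δ = -8.819°.
cos h₀ = −tan(+22.9°) tan(-8.819°) = 0.0655, h₀ = 1.5052 rad.
Bracket: h₀ sin ϕ sin δ + cos ϕ cos δ sin h₀ = 1.5052×0.38912×-0.15331 + 0.92119×0.98818×0.99785 = -0.089794 + 0.908344 = 0.818550.
Q̄ = (S_0/π) × [bracket] = (1361/π) × 0.818550 = 354.61 W/m².
Ratio Q̄_A / Q̄_B = 448.35 / 354.61 = 1.264.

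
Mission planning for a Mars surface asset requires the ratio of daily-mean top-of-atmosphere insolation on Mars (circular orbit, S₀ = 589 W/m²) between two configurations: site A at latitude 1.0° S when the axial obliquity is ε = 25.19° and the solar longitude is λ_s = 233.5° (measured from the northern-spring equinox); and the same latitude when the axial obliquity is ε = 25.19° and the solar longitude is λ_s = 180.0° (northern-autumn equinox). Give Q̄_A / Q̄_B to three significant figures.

— Configuration A (φ=-1.0°):
Solar declination: sin δ = sin ε · sin λ_s = sin 25.19° × sin 233.5° = -0.34214, so δ = -20.007°.
cos H₀ = −tan(-1.0°) tan(-20.007°) = -0.0064, H₀ = 1.5772 rad.
Bracket: H₀ sin φ sin δ + cos φ cos δ sin H₀ = 1.5772×-0.01745×-0.34214 + 0.99985×0.93965×0.99998 = 0.009416 + 0.939490 = 0.948906.
Q̄ = (S₀/π) × [bracket] = (589/π) × 0.948906 = 177.91 W/m².
— Configuration B (φ=-1.0°):
Solar declination: sin δ = sin ε · sin λ_s = sin 25.19° × sin 180.0° = 0.00000, so δ = +0.000°.
cos H₀ = −tan(-1.0°) tan(+0.000°) = 0.0000, H₀ = 1.5708 rad.
Bracket: H₀ sin φ sin δ + cos φ cos δ sin H₀ = 1.5708×-0.01745×0.00000 + 0.99985×1.00000×1.00000 = -0.000000 + 0.999850 = 0.999850.
Q̄ = (S₀/π) × [bracket] = (589/π) × 0.999850 = 187.46 W/m².
Ratio Q̄_A / Q̄_B = 177.91 / 187.46 = 0.9491.

Q̄_A / Q̄_B ≈ 0.949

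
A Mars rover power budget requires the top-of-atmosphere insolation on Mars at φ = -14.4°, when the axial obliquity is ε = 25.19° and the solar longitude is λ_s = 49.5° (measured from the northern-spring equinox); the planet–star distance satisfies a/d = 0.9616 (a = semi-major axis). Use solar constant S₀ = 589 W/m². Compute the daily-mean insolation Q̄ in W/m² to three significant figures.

Q̄ ≈ 138 W/m²

Solar declination: sin δ = sin ε · sin λ_s = sin 25.19° × sin 49.5° = 0.32365, so δ = +18.884°.
cos H₀ = −tan(-14.4°) tan(+18.884°) = 0.0878, H₀ = 1.4829 rad.
Bracket: H₀ sin φ sin δ + cos φ cos δ sin H₀ = 1.4829×-0.24869×0.32365 + 0.96858×0.94618×0.99614 = -0.119356 + 0.912914 = 0.793558.
Inverse-square distance factor (a/d)² = 0.9616² = 0.924675.
Q̄ = (S₀/π) × 0.924675 × [bracket] = (589/π) × 0.924675 × 0.793558 = 137.6 W/m².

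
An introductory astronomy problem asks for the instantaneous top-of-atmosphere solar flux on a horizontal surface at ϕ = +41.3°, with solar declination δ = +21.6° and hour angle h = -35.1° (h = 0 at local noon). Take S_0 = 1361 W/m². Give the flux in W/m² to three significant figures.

cos θ_z = sin ϕ sin δ + cos ϕ cos δ cos h = 0.242963 + 0.571484 = 0.814447.
Flux = S_0 · cos θ_z = 1361 × 0.814447 = 1108 W/m².

1.11e+03 W/m²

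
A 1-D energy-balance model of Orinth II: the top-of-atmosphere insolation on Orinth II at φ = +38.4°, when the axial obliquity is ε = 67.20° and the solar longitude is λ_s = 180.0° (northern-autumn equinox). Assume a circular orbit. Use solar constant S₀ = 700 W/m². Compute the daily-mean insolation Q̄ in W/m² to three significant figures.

Solar declination: sin δ = sin ε · sin λ_s = sin 67.20° × sin 180.0° = 0.00000, so δ = +0.000°.
cos H₀ = −tan(+38.4°) tan(+0.000°) = -0.0000, H₀ = 1.5708 rad.
Bracket: H₀ sin φ sin δ + cos φ cos δ sin H₀ = 1.5708×0.62115×0.00000 + 0.78369×1.00000×1.00000 = 0.000000 + 0.783690 = 0.783690.
Q̄ = (S₀/π) × [bracket] = (700/π) × 0.783690 = 174.6 W/m².

Q̄ ≈ 175 W/m²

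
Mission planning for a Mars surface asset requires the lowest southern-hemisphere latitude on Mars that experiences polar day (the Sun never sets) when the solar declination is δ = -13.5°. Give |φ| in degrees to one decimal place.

|φ| = 76.5°

Polar day requires cos H₀ = −tan φ tan δ ≤ −1, i.e. tan φ tan δ ≥ 1.
The boundary is |tan φ| · |tan δ| = 1, so |φ| = 90° − |δ| = 90° − 13.5° = 76.5° in the southern hemisphere.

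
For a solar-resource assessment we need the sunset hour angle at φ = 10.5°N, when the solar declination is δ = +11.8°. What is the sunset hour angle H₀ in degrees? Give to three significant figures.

cos H₀ = −tan φ · tan δ = −tan(+10.5°) × tan(+11.800°) = -0.0387, so H₀ = 1.6095 rad = 92.22°.

H₀ = 92.2°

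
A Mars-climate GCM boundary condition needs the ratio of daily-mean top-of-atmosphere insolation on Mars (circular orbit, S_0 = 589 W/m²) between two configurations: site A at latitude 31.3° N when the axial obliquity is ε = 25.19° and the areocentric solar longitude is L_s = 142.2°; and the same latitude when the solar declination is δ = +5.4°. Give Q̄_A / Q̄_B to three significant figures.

Q̄_A / Q̄_B ≈ 1.13

— Configuration A (ϕ=+31.3°):
sin δ = sin 25.19° × sin 142.2° = 0.26087, so δ = +15.121°.
cos h₀ = −tan(+31.3°) tan(+15.121°) = -0.1643, h₀ = 1.7358 rad.
Bracket: h₀ sin ϕ sin δ + cos ϕ cos δ sin h₀ = 1.7358×0.51952×0.26087 + 0.85446×0.96537×0.98641 = 0.235248 + 0.813660 = 1.048908.
Q̄ = (S_0/π) × [bracket] = (589/π) × 1.048908 = 196.65 W/m².
— Configuration B (ϕ=+31.3°):
cos h₀ = −tan(+31.3°) tan(+5.400°) = -0.0575, h₀ = 1.6283 rad.
Bracket: h₀ sin ϕ sin δ + cos ϕ cos δ sin h₀ = 1.6283×0.51952×0.09411 + 0.85446×0.99556×0.99835 = 0.079611 + 0.849263 = 0.928874.
Q̄ = (S_0/π) × [bracket] = (589/π) × 0.928874 = 174.15 W/m².
Ratio Q̄_A / Q̄_B = 196.65 / 174.15 = 1.129.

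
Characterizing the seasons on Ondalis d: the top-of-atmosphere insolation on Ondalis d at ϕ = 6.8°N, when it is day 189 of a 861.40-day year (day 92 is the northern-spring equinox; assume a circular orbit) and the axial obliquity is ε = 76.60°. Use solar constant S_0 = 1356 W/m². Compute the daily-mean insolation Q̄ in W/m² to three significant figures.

Q̄ ≈ 384 W/m²

Solar longitude: L_s = 360° × (189 − 92)/861.40 = 40.539°.
sin δ = sin 76.60° × sin 40.539° = 0.63227, so δ = +39.218°.
cos h₀ = −tan(+6.8°) tan(+39.218°) = -0.0973, h₀ = 1.6683 rad.
Bracket: h₀ sin ϕ sin δ + cos ϕ cos δ sin h₀ = 1.6683×0.11840×0.63227 + 0.99297×0.77475×0.99525 = 0.124890 + 0.765649 = 0.890539.
Q̄ = (S_0/π) × [bracket] = (1356/π) × 0.890539 = 384.4 W/m².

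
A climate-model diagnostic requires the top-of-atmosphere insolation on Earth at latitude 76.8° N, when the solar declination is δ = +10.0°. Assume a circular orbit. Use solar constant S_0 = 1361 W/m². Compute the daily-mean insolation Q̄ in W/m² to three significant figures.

cos h₀ = −tan(+76.8°) tan(+10.000°) = -0.7518, h₀ = 2.4215 rad.
Bracket: h₀ sin ϕ sin δ + cos ϕ cos δ sin h₀ = 2.4215×0.97358×0.17365 + 0.22835×0.98481×0.65942 = 0.409384 + 0.148291 = 0.557675.
Q̄ = (S_0/π) × [bracket] = (1361/π) × 0.557675 = 241.6 W/m².

Q̄ ≈ 242 W/m²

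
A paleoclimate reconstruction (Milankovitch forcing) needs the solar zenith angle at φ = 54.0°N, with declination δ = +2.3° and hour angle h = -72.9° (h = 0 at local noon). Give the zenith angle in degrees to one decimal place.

θ_z = 78.2°

cos θ_z = sin φ sin δ + cos φ cos δ cos h = 0.032467 + 0.172693 = 0.205160.
θ_z = arccos(0.205160) = 78.2°.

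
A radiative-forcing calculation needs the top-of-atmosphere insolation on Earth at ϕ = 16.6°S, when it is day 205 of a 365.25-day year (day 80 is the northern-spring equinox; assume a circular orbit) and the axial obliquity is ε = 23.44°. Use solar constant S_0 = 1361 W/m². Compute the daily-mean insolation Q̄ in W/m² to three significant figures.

Solar longitude: L_s = 360° × (205 − 80)/365.25 = 123.203°.
sin δ = sin 23.44° × sin 123.203° = 0.33284, so δ = +19.441°.
cos h₀ = −tan(-16.6°) tan(+19.441°) = 0.1052, h₀ = 1.4654 rad.
Bracket: h₀ sin ϕ sin δ + cos ϕ cos δ sin h₀ = 1.4654×-0.28569×0.33284 + 0.95832×0.94298×0.99445 = -0.139344 + 0.898661 = 0.759317.
Q̄ = (S_0/π) × [bracket] = (1361/π) × 0.759317 = 329.0 W/m².

Q̄ ≈ 329 W/m²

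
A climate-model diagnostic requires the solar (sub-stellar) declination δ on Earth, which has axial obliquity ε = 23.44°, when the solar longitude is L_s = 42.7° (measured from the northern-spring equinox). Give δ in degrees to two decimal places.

δ = +15.65°

sin δ = sin ε · sin L_s = sin 23.44° × sin 42.7° = 0.269764.
δ = arcsin(0.269764) = +15.65°.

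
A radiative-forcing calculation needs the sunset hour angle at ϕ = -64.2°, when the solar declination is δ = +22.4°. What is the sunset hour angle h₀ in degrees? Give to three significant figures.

cos h₀ = −tan ϕ · tan δ = −tan(-64.2°) × tan(+22.400°) = 0.8526, so h₀ = 0.5498 rad = 31.50°.

h₀ = 31.5°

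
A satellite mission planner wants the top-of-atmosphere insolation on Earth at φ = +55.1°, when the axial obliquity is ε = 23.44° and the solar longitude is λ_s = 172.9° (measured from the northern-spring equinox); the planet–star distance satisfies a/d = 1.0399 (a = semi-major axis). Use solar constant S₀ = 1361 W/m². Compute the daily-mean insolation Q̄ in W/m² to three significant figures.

Q̄ ≈ 298 W/m²

Solar declination: sin δ = sin ε · sin λ_s = sin 23.44° × sin 172.9° = 0.04917, so δ = +2.818°.
cos H₀ = −tan(+55.1°) tan(+2.818°) = -0.0706, H₀ = 1.6414 rad.
Bracket: H₀ sin φ sin δ + cos φ cos δ sin H₀ = 1.6414×0.82015×0.04917 + 0.57215×0.99879×0.99751 = 0.066192 + 0.570035 = 0.636227.
Inverse-square distance factor (a/d)² = 1.0399² = 1.081392.
Q̄ = (S₀/π) × 1.081392 × [bracket] = (1361/π) × 1.081392 × 0.636227 = 298.1 W/m².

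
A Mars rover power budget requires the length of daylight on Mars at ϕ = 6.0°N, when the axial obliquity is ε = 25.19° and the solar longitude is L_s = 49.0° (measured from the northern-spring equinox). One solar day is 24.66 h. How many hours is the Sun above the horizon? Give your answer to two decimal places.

12.61 h

Solar declination: sin δ = sin ε · sin L_s = sin 25.19° × sin 49.0° = 0.32122, so δ = +18.737°.
cos h₀ = −tan ϕ · tan δ = −tan(+6.0°) × tan(+18.737°) = -0.0357, so h₀ = 1.6065 rad = 92.04°.
Daylight = 2h₀/(2π) × 24.66 h = (1.6065/π) × 24.66 = 12.61 h.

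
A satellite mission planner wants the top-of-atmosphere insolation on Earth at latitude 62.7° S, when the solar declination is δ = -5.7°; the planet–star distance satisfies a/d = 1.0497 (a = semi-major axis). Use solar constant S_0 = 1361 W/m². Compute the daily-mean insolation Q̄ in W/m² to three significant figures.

cos h₀ = −tan(-62.7°) tan(-5.700°) = -0.1934, h₀ = 1.7654 rad.
Bracket: h₀ sin ϕ sin δ + cos ϕ cos δ sin h₀ = 1.7654×-0.88862×-0.09932 + 0.45865×0.99506×0.98112 = 0.155810 + 0.447768 = 0.603578.
Inverse-square distance factor (a/d)² = 1.0497² = 1.101870.
Q̄ = (S_0/π) × 1.101870 × [bracket] = (1361/π) × 1.101870 × 0.603578 = 288.1 W/m².

Q̄ ≈ 288 W/m²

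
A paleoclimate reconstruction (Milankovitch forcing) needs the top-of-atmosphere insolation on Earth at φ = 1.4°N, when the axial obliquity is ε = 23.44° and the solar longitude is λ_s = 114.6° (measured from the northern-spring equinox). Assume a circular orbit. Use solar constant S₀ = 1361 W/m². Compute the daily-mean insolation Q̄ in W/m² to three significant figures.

Q̄ ≈ 410 W/m²

Solar declination: sin δ = sin ε · sin λ_s = sin 23.44° × sin 114.6° = 0.36168, so δ = +21.204°.
cos H₀ = −tan(+1.4°) tan(+21.204°) = -0.0095, H₀ = 1.5803 rad.
Bracket: H₀ sin φ sin δ + cos φ cos δ sin H₀ = 1.5803×0.02443×0.36168 + 0.99970×0.93230×0.99996 = 0.013963 + 0.931983 = 0.945946.
Q̄ = (S₀/π) × [bracket] = (1361/π) × 0.945946 = 409.8 W/m².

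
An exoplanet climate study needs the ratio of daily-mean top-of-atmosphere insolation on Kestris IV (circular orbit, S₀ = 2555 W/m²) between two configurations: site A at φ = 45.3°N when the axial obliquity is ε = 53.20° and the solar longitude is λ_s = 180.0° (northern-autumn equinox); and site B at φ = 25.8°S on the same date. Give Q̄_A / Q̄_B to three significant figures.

— Configuration A (φ=+45.3°):
Solar declination: sin δ = sin ε · sin λ_s = sin 53.20° × sin 180.0° = 0.00000, so δ = +0.000°.
cos H₀ = −tan(+45.3°) tan(+0.000°) = -0.0000, H₀ = 1.5708 rad.
Bracket: H₀ sin φ sin δ + cos φ cos δ sin H₀ = 1.5708×0.71080×0.00000 + 0.70339×1.00000×1.00000 = 0.000000 + 0.703390 = 0.703390.
Q̄ = (S₀/π) × [bracket] = (2555/π) × 0.703390 = 572.05 W/m².
— Configuration B (φ=-25.8°):
cos H₀ = −tan(-25.8°) tan(+0.000°) = 0.0000, H₀ = 1.5708 rad.
Bracket: H₀ sin φ sin δ + cos φ cos δ sin H₀ = 1.5708×-0.43523×0.00000 + 0.90032×1.00000×1.00000 = -0.000000 + 0.900320 = 0.900320.
Q̄ = (S₀/π) × [bracket] = (2555/π) × 0.900320 = 732.21 W/m².
Ratio Q̄_A / Q̄_B = 572.05 / 732.21 = 0.7813.

Q̄_A / Q̄_B ≈ 0.781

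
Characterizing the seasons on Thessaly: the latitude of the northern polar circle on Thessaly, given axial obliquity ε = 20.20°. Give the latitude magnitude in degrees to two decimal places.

69.80°

The polar circle is the lowest latitude that experiences at least one full rotation of continuous daylight at the northern-summer solstice; it lies at |φ| = 90° − ε = 90° − 20.20° = 69.80°.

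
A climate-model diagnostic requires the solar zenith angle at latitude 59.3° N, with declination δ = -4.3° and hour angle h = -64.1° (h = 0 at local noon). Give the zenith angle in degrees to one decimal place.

θ_z = 80.9°

cos θ_z = sin φ sin δ + cos φ cos δ cos h = -0.064471 + 0.222378 = 0.157907.
θ_z = arccos(0.157907) = 80.9°.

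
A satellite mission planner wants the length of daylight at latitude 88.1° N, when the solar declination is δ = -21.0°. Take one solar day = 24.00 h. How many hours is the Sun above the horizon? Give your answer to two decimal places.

cos h₀ = −tan ϕ · tan δ = 11.5714 ≥ 1, so the Sun never rises (polar night) and h₀ = 0.
Daylight = 2h₀/(2π) × 24.00 h = (0.0000/π) × 24.00 = 0.00 h.

0.00 h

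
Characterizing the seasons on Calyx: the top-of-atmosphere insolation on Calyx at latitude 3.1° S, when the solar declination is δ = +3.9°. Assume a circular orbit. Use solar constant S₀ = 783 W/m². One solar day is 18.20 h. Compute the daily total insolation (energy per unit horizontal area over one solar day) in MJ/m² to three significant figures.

16.2 MJ/m²

cos H₀ = −tan(-3.1°) tan(+3.900°) = 0.0037, H₀ = 1.5671 rad.
Bracket: H₀ sin φ sin δ + cos φ cos δ sin H₀ = 1.5671×-0.05408×0.06802 + 0.99854×0.99768×0.99999 = -0.005765 + 0.996213 = 0.990448.
Q̄ = (S₀/π) × [bracket] = (783/π) × 0.990448 = 246.86 W/m².
Daily total = Q̄ × 18.20 h × 3600 s/h = 246.86 × 18.20 × 3600 / 10⁶ = 16.17 MJ/m².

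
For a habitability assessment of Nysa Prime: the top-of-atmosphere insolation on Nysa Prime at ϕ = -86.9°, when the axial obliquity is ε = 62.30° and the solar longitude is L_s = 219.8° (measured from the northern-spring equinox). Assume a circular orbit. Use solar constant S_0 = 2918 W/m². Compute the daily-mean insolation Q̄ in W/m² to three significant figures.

Q̄ ≈ 1.65e+03 W/m²

Solar declination: sin δ = sin ε · sin L_s = sin 62.30° × sin 219.8° = -0.56675, so δ = -34.524°.
cos h₀ = −tan(-86.9°) tan(-34.524°) = -12.7016 ≤ −1 ⇒ polar day, h₀ = π.
Bracket: h₀ sin ϕ sin δ + cos ϕ cos δ sin h₀ = 3.1416×-0.99854×-0.56675 + 0.05408×0.82389×0.00000 = 1.777902 + 0.000000 = 1.777902.
Q̄ = (S_0/π) × [bracket] = (2918/π) × 1.777902 = 1651 W/m².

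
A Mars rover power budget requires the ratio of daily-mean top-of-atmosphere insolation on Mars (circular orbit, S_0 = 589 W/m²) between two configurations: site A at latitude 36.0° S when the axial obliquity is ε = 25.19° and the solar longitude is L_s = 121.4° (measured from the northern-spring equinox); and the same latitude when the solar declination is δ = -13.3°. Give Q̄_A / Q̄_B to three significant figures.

Q̄_A / Q̄_B ≈ 0.444

— Configuration A (ϕ=-36.0°):
Solar declination: sin δ = sin ε · sin L_s = sin 25.19° × sin 121.4° = 0.36329, so δ = +21.302°.
cos h₀ = −tan(-36.0°) tan(+21.302°) = 0.2833, h₀ = 1.2836 rad.
Bracket: h₀ sin ϕ sin δ + cos ϕ cos δ sin h₀ = 1.2836×-0.58779×0.36329 + 0.80902×0.93168×0.95903 = -0.274098 + 0.722867 = 0.448769.
Q̄ = (S_0/π) × [bracket] = (589/π) × 0.448769 = 84.137 W/m².
— Configuration B (ϕ=-36.0°):
cos h₀ = −tan(-36.0°) tan(-13.300°) = -0.1717, h₀ = 1.7434 rad.
Bracket: h₀ sin ϕ sin δ + cos ϕ cos δ sin h₀ = 1.7434×-0.58779×-0.23005 + 0.80902×0.97318×0.98514 = 0.235744 + 0.775622 = 1.011366.
Q̄ = (S_0/π) × [bracket] = (589/π) × 1.011366 = 189.62 W/m².
Ratio Q̄_A / Q̄_B = 84.137 / 189.62 = 0.4437.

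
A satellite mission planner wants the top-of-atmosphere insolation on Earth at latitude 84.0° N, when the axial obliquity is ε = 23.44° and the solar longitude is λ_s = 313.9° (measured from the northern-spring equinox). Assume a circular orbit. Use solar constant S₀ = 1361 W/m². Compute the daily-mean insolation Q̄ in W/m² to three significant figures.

Q̄ ≈ 0.00 W/m²

Solar declination: sin δ = sin ε · sin λ_s = sin 23.44° × sin 313.9° = -0.28663, so δ = -16.656°.
cos H₀ = −tan(+84.0°) tan(-16.656°) = 2.8465 ≥ 1 ⇒ polar night, H₀ = 0 and Q̄ = 0.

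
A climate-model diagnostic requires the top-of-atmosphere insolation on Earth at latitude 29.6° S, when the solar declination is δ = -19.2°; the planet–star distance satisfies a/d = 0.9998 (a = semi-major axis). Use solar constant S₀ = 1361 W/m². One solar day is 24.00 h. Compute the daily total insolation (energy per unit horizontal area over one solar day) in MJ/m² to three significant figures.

cos H₀ = −tan(-29.6°) tan(-19.200°) = -0.1978, H₀ = 1.7699 rad.
Bracket: H₀ sin φ sin δ + cos φ cos δ sin H₀ = 1.7699×-0.49394×-0.32887 + 0.86949×0.94438×0.98024 = 0.287506 + 0.804903 = 1.092409.
Inverse-square distance factor (a/d)² = 0.9998² = 0.999600.
Q̄ = (S₀/π) × 0.999600 × [bracket] = (1361/π) × 0.999600 × 1.092409 = 473.06 W/m².
Daily total = Q̄ × 24.00 h × 3600 s/h = 473.06 × 24.00 × 3600 / 10⁶ = 40.87 MJ/m².

40.9 MJ/m²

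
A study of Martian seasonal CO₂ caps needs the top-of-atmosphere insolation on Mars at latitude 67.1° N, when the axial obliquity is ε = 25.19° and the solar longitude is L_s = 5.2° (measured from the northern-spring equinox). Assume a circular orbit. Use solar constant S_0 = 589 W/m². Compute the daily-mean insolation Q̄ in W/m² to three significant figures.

Q̄ ≈ 83.7 W/m²

Solar declination: sin δ = sin ε · sin L_s = sin 25.19° × sin 5.2° = 0.03858, so δ = +2.211°.
cos h₀ = −tan(+67.1°) tan(+2.211°) = -0.0914, h₀ = 1.6623 rad.
Bracket: h₀ sin ϕ sin δ + cos ϕ cos δ sin h₀ = 1.6623×0.92119×0.03858 + 0.38912×0.99926×0.99582 = 0.059077 + 0.387207 = 0.446284.
Q̄ = (S_0/π) × [bracket] = (589/π) × 0.446284 = 83.67 W/m².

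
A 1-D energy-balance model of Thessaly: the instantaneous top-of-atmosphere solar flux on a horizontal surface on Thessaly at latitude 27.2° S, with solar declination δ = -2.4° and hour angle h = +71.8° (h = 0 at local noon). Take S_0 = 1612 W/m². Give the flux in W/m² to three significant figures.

cos θ_z = sin ϕ sin δ + cos ϕ cos δ cos h = 0.019141 + 0.277552 = 0.296693.
Flux = S_0 · cos θ_z = 1612 × 0.296693 = 478.3 W/m².

478 W/m²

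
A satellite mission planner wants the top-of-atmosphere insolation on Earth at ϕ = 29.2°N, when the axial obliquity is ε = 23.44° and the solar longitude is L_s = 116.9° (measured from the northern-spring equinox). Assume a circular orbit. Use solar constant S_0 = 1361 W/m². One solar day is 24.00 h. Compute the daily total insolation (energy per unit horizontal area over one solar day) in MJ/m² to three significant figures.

41.4 MJ/m²

Solar declination: sin δ = sin ε · sin L_s = sin 23.44° × sin 116.9° = 0.35475, so δ = +20.778°.
cos h₀ = −tan(+29.2°) tan(+20.778°) = -0.2121, h₀ = 1.7845 rad.
Bracket: h₀ sin ϕ sin δ + cos ϕ cos δ sin h₀ = 1.7845×0.48786×0.35475 + 0.87292×0.93496×0.97726 = 0.308840 + 0.797586 = 1.106426.
Q̄ = (S_0/π) × [bracket] = (1361/π) × 1.106426 = 479.33 W/m².
Daily total = Q̄ × 24.00 h × 3600 s/h = 479.33 × 24.00 × 3600 / 10⁶ = 41.41 MJ/m².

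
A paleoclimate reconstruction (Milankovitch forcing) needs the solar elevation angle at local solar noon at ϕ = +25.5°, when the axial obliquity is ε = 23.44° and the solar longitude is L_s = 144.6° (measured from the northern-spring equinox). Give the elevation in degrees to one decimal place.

Solar declination: sin δ = sin ε · sin L_s = sin 23.44° × sin 144.6° = 0.23043, so δ = +13.322°.
At local noon the hour angle is zero, so the zenith angle equals |ϕ − δ| = |+25.5° − (+13.322°)| = 12.178°.
Elevation = 90° − 12.178° = 77.8°.

77.8°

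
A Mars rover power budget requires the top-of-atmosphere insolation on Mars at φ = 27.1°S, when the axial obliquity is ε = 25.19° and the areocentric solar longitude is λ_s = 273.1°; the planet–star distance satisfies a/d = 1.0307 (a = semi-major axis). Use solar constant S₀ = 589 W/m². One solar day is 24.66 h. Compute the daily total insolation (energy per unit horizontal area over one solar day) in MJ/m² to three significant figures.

sin δ = sin 25.19° × sin 273.1° = -0.42500, so δ = -25.151°.
cos H₀ = −tan(-27.1°) tan(-25.151°) = -0.2403, H₀ = 1.8134 rad.
Bracket: H₀ sin φ sin δ + cos φ cos δ sin H₀ = 1.8134×-0.45554×-0.42500 + 0.89021×0.90519×0.97071 = 0.351082 + 0.782207 = 1.133289.
Inverse-square distance factor (a/d)² = 1.0307² = 1.062342.
Q̄ = (S₀/π) × 1.062342 × [bracket] = (589/π) × 1.062342 × 1.133289 = 225.72 W/m².
Daily total = Q̄ × 24.66 h × 3600 s/h = 225.72 × 24.66 × 3600 / 10⁶ = 20.04 MJ/m².

20.0 MJ/m²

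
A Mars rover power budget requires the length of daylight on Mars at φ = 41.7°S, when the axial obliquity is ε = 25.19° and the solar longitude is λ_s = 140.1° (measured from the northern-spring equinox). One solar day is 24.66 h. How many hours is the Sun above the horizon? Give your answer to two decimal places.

10.32 h

Solar declination: sin δ = sin ε · sin λ_s = sin 25.19° × sin 140.1° = 0.27301, so δ = +15.844°.
cos H₀ = −tan φ · tan δ = −tan(-41.7°) × tan(+15.844°) = 0.2529, so H₀ = 1.3152 rad = 75.35°.
Daylight = 2H₀/(2π) × 24.66 h = (1.3152/π) × 24.66 = 10.32 h.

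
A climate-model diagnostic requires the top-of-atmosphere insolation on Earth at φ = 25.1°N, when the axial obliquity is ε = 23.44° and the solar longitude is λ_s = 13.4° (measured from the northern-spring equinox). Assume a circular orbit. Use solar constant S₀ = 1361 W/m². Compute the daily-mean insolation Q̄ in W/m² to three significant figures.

Q̄ ≈ 418 W/m²

Solar declination: sin δ = sin ε · sin λ_s = sin 23.44° × sin 13.4° = 0.09219, so δ = +5.289°.
cos H₀ = −tan(+25.1°) tan(+5.289°) = -0.0434, H₀ = 1.6142 rad.
Bracket: H₀ sin φ sin δ + cos φ cos δ sin H₀ = 1.6142×0.42420×0.09219 + 0.90557×0.99574×0.99906 = 0.063127 + 0.900865 = 0.963992.
Q̄ = (S₀/π) × [bracket] = (1361/π) × 0.963992 = 417.6 W/m².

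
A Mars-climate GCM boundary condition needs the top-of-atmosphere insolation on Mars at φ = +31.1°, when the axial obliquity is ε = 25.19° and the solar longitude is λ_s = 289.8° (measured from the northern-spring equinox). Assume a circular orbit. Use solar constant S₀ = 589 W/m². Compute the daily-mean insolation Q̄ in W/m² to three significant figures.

Solar declination: sin δ = sin ε · sin λ_s = sin 25.19° × sin 289.8° = -0.40046, so δ = -23.607°.
cos H₀ = −tan(+31.1°) tan(-23.607°) = 0.2636, H₀ = 1.3040 rad.
Bracket: H₀ sin φ sin δ + cos φ cos δ sin H₀ = 1.3040×0.51653×-0.40046 + 0.85627×0.91631×0.96462 = -0.269732 + 0.756849 = 0.487117.
Q̄ = (S₀/π) × [bracket] = (589/π) × 0.487117 = 91.33 W/m².

Q̄ ≈ 91.3 W/m²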